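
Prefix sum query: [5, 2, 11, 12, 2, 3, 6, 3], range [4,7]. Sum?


Prefix sums: [0, 5, 7, 18, 30, 32, 35, 41, 44]
Sum[4..7] = prefix[8] - prefix[4] = 44 - 30 = 14


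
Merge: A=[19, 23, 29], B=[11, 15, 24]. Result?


Compare heads, take smaller each step.
Merged: [11, 15, 19, 23, 24, 29]


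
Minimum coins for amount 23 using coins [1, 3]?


dp[0]=0; dp[i]=1+min(dp[i-c] for c in coins)
...dp[18]=6, dp[19]=7, dp[20]=8, dp[21]=7, dp[22]=8, dp[23]=9
Minimum coins for 23 = 9


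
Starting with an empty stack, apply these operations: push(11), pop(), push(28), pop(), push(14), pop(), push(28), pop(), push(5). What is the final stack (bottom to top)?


push(11) -> [11]
pop() returns 11 -> []
push(28) -> [28]
pop() returns 28 -> []
push(14) -> [14]
pop() returns 14 -> []
push(28) -> [28]
pop() returns 28 -> []
push(5) -> [5]
Final stack (bottom to top): [5]


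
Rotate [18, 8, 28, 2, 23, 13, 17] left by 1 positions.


Left rotate by 1: [8, 28, 2, 23, 13, 17, 18]


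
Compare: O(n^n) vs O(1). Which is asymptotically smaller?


constant grows slower than n^n
O(1) is asymptotically smaller; O(n^n) grows faster


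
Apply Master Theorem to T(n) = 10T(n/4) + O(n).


a=10, b=4, c=1. log_4(10)=1.661 > c=1. Case 1: O(n^log_b(a)) = O(n^1.661)
Complexity: O(n^1.661)


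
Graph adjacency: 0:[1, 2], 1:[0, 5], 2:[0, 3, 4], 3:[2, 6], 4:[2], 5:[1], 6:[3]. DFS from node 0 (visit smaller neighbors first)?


DFS stack-based: start with [0]
Visit order: [0, 1, 5, 2, 3, 6, 4]


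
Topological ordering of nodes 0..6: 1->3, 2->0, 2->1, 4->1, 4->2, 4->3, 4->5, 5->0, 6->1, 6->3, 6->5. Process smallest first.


Kahn's algorithm, process smallest node first
Order: [4, 2, 6, 1, 3, 5, 0]


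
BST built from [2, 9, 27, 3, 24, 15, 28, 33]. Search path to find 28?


BST root = 2
Search for 28: compare at each node
Path: [2, 9, 27, 28]


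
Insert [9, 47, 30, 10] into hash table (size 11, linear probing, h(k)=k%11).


Insertions: 9->slot 9; 47->slot 3; 30->slot 8; 10->slot 10
Table: [None, None, None, 47, None, None, None, None, 30, 9, 10]


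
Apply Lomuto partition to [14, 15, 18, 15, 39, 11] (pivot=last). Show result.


Elements <= 11 go left of pivot.
Result: [11, 15, 18, 15, 39, 14], pivot at index 0


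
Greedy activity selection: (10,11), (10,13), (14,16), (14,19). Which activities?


Greedy: pick earliest-ending, then skip overlaps.
Selected (2 activities): [(10, 11), (14, 16)]


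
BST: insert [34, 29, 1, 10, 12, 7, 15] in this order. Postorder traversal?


Root = 34; build tree by BST insertion.
Postorder traversal: [7, 15, 12, 10, 1, 29, 34]


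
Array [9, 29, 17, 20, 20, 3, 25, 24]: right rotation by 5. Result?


Right rotate by 5: [20, 20, 3, 25, 24, 9, 29, 17]


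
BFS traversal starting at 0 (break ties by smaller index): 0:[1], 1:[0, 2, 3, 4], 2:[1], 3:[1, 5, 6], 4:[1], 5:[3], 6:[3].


BFS queue: start with [0]
Visit order: [0, 1, 2, 3, 4, 5, 6]


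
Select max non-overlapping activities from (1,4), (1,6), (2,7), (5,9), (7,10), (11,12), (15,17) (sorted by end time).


Greedy: pick earliest-ending, then skip overlaps.
Selected (4 activities): [(1, 4), (5, 9), (11, 12), (15, 17)]


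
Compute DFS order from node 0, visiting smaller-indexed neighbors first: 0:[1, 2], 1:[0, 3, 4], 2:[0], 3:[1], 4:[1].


DFS stack-based: start with [0]
Visit order: [0, 1, 3, 4, 2]


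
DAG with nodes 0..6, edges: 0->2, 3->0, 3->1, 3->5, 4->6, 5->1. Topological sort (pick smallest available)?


Kahn's algorithm, process smallest node first
Order: [3, 0, 2, 4, 5, 1, 6]


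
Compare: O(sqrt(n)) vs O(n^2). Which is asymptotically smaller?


sublinear grows slower than quadratic
O(sqrt(n)) is asymptotically smaller; O(n^2) grows faster


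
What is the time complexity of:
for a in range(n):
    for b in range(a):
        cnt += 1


Per nesting level: O(n) * O(n) [triangular over a] = O(n^2)
Complexity: O(n^2)


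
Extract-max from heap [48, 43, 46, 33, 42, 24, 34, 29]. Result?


Max = 48
Replace root with last, heapify down
Resulting heap: [46, 43, 34, 33, 42, 24, 29]


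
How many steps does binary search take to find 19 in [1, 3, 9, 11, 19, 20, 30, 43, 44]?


Search for 19:
[0,8] mid=4 arr[4]=19
Total: 1 comparisons


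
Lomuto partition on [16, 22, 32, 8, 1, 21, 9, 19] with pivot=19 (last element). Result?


Elements <= 19 go left of pivot.
Result: [16, 8, 1, 9, 19, 21, 22, 32], pivot at index 4


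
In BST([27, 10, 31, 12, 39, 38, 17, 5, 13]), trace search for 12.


BST root = 27
Search for 12: compare at each node
Path: [27, 10, 12]


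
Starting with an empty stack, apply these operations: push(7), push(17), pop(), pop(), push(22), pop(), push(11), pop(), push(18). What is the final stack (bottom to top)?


push(7) -> [7]
push(17) -> [7, 17]
pop() returns 17 -> [7]
pop() returns 7 -> []
push(22) -> [22]
pop() returns 22 -> []
push(11) -> [11]
pop() returns 11 -> []
push(18) -> [18]
Final stack (bottom to top): [18]


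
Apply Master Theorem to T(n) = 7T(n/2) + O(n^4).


a=7, b=2, c=4. log_2(7)=2.807 < c=4. Case 3: O(n^c) = O(n^4)
Complexity: O(n^4)


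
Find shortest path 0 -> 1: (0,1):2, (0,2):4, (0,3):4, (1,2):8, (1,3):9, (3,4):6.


Dijkstra from 0:
Distances: {0: 0, 1: 2, 2: 4, 3: 4, 4: 10}
Shortest distance to 1 = 2, path = [0, 1]


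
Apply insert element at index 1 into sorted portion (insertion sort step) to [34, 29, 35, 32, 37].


After one pass: [29, 34, 35, 32, 37]


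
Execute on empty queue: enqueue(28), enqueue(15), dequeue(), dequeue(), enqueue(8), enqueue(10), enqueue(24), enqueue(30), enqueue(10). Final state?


enqueue(28) -> [28]
enqueue(15) -> [28, 15]
dequeue() returns 28 -> [15]
dequeue() returns 15 -> []
enqueue(8) -> [8]
enqueue(10) -> [8, 10]
enqueue(24) -> [8, 10, 24]
enqueue(30) -> [8, 10, 24, 30]
enqueue(10) -> [8, 10, 24, 30, 10]
Final queue (front to back): [8, 10, 24, 30, 10]


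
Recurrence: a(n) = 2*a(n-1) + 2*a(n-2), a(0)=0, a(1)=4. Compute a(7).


Build bottom-up:
...a(5)=176, a(6)=480, a(7)=2*480+2*176=1312


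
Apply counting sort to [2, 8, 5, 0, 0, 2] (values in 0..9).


Count array: [2, 0, 2, 0, 0, 1, 0, 0, 1, 0]
Reconstruct: [0, 0, 2, 2, 5, 8]


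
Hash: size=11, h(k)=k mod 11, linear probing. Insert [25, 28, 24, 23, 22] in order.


Insertions: 25->slot 3; 28->slot 6; 24->slot 2; 23->slot 1; 22->slot 0
Table: [22, 23, 24, 25, None, None, 28, None, None, None, None]


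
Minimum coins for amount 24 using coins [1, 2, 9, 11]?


dp[0]=0; dp[i]=1+min(dp[i-c] for c in coins)
...dp[19]=3, dp[20]=2, dp[21]=3, dp[22]=2, dp[23]=3, dp[24]=3
Minimum coins for 24 = 3


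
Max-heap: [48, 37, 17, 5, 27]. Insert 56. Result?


Append 56: [48, 37, 17, 5, 27, 56]
Bubble up: swap idx 5(56) with idx 2(17); swap idx 2(56) with idx 0(48)
Result: [56, 37, 48, 5, 27, 17]


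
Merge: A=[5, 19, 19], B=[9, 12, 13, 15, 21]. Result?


Compare heads, take smaller each step.
Merged: [5, 9, 12, 13, 15, 19, 19, 21]


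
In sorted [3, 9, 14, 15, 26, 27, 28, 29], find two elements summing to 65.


Two pointers: lo=0, hi=7
No pair sums to 65


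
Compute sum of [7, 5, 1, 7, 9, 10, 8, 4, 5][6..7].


Prefix sums: [0, 7, 12, 13, 20, 29, 39, 47, 51, 56]
Sum[6..7] = prefix[8] - prefix[6] = 51 - 39 = 12


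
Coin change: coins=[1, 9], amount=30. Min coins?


dp[0]=0; dp[i]=1+min(dp[i-c] for c in coins)
...dp[25]=9, dp[26]=10, dp[27]=3, dp[28]=4, dp[29]=5, dp[30]=6
Minimum coins for 30 = 6


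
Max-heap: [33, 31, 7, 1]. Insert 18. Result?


Append 18: [33, 31, 7, 1, 18]
Bubble up: no swaps needed
Result: [33, 31, 7, 1, 18]


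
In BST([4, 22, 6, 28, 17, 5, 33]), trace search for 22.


BST root = 4
Search for 22: compare at each node
Path: [4, 22]


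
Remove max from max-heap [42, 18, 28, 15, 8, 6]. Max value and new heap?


Max = 42
Replace root with last, heapify down
Resulting heap: [28, 18, 6, 15, 8]


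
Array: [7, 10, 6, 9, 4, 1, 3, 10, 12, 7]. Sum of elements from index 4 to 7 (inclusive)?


Prefix sums: [0, 7, 17, 23, 32, 36, 37, 40, 50, 62, 69]
Sum[4..7] = prefix[8] - prefix[4] = 50 - 32 = 18


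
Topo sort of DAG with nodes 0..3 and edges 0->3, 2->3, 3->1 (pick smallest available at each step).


Kahn's algorithm, process smallest node first
Order: [0, 2, 3, 1]


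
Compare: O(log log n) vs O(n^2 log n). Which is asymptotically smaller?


double-logarithmic grows slower than n^2 log n
O(log log n) is asymptotically smaller; O(n^2 log n) grows faster


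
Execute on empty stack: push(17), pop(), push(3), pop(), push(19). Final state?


push(17) -> [17]
pop() returns 17 -> []
push(3) -> [3]
pop() returns 3 -> []
push(19) -> [19]
Final stack (bottom to top): [19]


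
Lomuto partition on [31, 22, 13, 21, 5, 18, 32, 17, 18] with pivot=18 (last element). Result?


Elements <= 18 go left of pivot.
Result: [13, 5, 18, 17, 18, 31, 32, 21, 22], pivot at index 4


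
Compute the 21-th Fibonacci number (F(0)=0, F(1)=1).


F(n)=F(n-1)+F(n-2)
...F(19)=4181, F(20)=6765, F(21)=10946


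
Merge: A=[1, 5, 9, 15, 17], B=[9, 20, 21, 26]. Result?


Compare heads, take smaller each step.
Merged: [1, 5, 9, 9, 15, 17, 20, 21, 26]


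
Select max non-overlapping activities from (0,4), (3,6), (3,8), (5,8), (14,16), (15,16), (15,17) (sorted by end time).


Greedy: pick earliest-ending, then skip overlaps.
Selected (3 activities): [(0, 4), (5, 8), (14, 16)]


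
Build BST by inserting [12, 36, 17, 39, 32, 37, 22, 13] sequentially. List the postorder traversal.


Root = 12; build tree by BST insertion.
Postorder traversal: [13, 22, 32, 17, 37, 39, 36, 12]


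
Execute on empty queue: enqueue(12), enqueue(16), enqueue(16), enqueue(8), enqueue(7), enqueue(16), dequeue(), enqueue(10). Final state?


enqueue(12) -> [12]
enqueue(16) -> [12, 16]
enqueue(16) -> [12, 16, 16]
enqueue(8) -> [12, 16, 16, 8]
enqueue(7) -> [12, 16, 16, 8, 7]
enqueue(16) -> [12, 16, 16, 8, 7, 16]
dequeue() returns 12 -> [16, 16, 8, 7, 16]
enqueue(10) -> [16, 16, 8, 7, 16, 10]
Final queue (front to back): [16, 16, 8, 7, 16, 10]


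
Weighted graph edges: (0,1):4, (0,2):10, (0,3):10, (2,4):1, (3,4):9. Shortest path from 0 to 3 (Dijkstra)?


Dijkstra from 0:
Distances: {0: 0, 1: 4, 2: 10, 3: 10, 4: 11}
Shortest distance to 3 = 10, path = [0, 3]


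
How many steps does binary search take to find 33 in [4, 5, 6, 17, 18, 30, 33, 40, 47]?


Search for 33:
[0,8] mid=4 arr[4]=18
[5,8] mid=6 arr[6]=33
Total: 2 comparisons


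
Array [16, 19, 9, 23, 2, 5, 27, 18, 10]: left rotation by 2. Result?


Left rotate by 2: [9, 23, 2, 5, 27, 18, 10, 16, 19]


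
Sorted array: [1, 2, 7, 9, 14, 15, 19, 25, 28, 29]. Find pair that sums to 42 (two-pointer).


Two pointers: lo=0, hi=9
Found pair: (14, 28) summing to 42


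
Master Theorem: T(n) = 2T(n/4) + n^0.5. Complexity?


a=2, b=4, c=0.5. log_4(2)=0.5 = c=0.5. Case 2: O(n^c log n) = O(sqrt(n) log n)
Complexity: O(sqrt(n) log n)


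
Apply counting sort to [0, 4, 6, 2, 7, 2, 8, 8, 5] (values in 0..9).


Count array: [1, 0, 2, 0, 1, 1, 1, 1, 2, 0]
Reconstruct: [0, 2, 2, 4, 5, 6, 7, 8, 8]


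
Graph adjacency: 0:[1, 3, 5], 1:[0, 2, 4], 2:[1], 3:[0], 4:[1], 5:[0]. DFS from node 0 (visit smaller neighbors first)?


DFS stack-based: start with [0]
Visit order: [0, 1, 2, 4, 3, 5]


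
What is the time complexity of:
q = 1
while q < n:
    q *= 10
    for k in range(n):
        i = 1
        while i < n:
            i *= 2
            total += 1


Per nesting level: O(log n) * O(n) * O(log n) = O(n (log n)^2)
Complexity: O(n (log n)^2)


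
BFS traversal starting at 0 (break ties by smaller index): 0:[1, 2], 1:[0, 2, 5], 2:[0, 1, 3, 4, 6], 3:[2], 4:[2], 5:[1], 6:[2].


BFS queue: start with [0]
Visit order: [0, 1, 2, 5, 3, 4, 6]


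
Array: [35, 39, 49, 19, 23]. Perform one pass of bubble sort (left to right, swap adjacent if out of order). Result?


After one pass: [35, 39, 19, 23, 49]


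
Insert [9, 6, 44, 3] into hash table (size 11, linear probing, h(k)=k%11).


Insertions: 9->slot 9; 6->slot 6; 44->slot 0; 3->slot 3
Table: [44, None, None, 3, None, None, 6, None, None, 9, None]


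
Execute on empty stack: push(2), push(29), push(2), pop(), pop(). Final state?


push(2) -> [2]
push(29) -> [2, 29]
push(2) -> [2, 29, 2]
pop() returns 2 -> [2, 29]
pop() returns 29 -> [2]
Final stack (bottom to top): [2]


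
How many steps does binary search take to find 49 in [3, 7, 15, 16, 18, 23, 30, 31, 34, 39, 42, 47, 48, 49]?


Search for 49:
[0,13] mid=6 arr[6]=30
[7,13] mid=10 arr[10]=42
[11,13] mid=12 arr[12]=48
[13,13] mid=13 arr[13]=49
Total: 4 comparisons


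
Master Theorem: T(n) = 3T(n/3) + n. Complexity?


a=3, b=3, c=1. log_3(3)=1 = c=1. Case 2: O(n^c log n) = O(n log n)
Complexity: O(n log n)


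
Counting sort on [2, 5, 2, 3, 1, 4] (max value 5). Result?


Count array: [0, 1, 2, 1, 1, 1]
Reconstruct: [1, 2, 2, 3, 4, 5]


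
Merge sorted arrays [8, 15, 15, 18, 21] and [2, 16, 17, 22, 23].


Compare heads, take smaller each step.
Merged: [2, 8, 15, 15, 16, 17, 18, 21, 22, 23]


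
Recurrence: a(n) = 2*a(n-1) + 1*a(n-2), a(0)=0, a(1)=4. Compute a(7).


Build bottom-up:
...a(5)=116, a(6)=280, a(7)=2*280+1*116=676


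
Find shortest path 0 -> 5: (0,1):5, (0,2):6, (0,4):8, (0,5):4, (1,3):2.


Dijkstra from 0:
Distances: {0: 0, 1: 5, 2: 6, 3: 7, 4: 8, 5: 4}
Shortest distance to 5 = 4, path = [0, 5]


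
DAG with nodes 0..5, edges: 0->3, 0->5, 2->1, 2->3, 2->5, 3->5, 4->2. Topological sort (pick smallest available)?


Kahn's algorithm, process smallest node first
Order: [0, 4, 2, 1, 3, 5]


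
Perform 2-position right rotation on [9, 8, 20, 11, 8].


Right rotate by 2: [11, 8, 9, 8, 20]


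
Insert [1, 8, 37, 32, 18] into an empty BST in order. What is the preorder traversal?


Root = 1; build tree by BST insertion.
Preorder traversal: [1, 8, 37, 32, 18]


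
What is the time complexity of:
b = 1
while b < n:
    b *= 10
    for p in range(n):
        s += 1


Per nesting level: O(log n) * O(n) = O(n log n)
Complexity: O(n log n)


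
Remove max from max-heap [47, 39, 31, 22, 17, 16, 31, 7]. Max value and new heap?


Max = 47
Replace root with last, heapify down
Resulting heap: [39, 22, 31, 7, 17, 16, 31]


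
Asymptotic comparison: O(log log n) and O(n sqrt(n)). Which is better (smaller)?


double-logarithmic grows slower than n^1.5
O(log log n) is asymptotically smaller; O(n sqrt(n)) grows faster


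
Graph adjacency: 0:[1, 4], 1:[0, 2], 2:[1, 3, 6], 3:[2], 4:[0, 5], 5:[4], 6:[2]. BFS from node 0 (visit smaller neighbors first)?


BFS queue: start with [0]
Visit order: [0, 1, 4, 2, 5, 3, 6]


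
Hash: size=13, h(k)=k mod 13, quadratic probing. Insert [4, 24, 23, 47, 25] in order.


Insertions: 4->slot 4; 24->slot 11; 23->slot 10; 47->slot 8; 25->slot 12
Table: [None, None, None, None, 4, None, None, None, 47, None, 23, 24, 25]


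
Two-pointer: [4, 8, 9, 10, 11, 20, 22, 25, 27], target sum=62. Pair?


Two pointers: lo=0, hi=8
No pair sums to 62


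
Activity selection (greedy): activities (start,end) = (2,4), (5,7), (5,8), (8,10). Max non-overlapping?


Greedy: pick earliest-ending, then skip overlaps.
Selected (3 activities): [(2, 4), (5, 7), (8, 10)]


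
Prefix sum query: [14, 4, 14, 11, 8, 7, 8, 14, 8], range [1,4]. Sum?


Prefix sums: [0, 14, 18, 32, 43, 51, 58, 66, 80, 88]
Sum[1..4] = prefix[5] - prefix[1] = 51 - 14 = 37


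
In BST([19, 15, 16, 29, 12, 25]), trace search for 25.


BST root = 19
Search for 25: compare at each node
Path: [19, 29, 25]


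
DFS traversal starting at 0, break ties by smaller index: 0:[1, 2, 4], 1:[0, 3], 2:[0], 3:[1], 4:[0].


DFS stack-based: start with [0]
Visit order: [0, 1, 3, 2, 4]


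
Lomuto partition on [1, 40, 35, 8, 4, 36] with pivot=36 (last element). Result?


Elements <= 36 go left of pivot.
Result: [1, 35, 8, 4, 36, 40], pivot at index 4


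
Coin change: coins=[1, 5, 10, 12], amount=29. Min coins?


dp[0]=0; dp[i]=1+min(dp[i-c] for c in coins)
...dp[24]=2, dp[25]=3, dp[26]=4, dp[27]=3, dp[28]=4, dp[29]=3
Minimum coins for 29 = 3


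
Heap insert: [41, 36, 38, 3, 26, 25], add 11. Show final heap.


Append 11: [41, 36, 38, 3, 26, 25, 11]
Bubble up: no swaps needed
Result: [41, 36, 38, 3, 26, 25, 11]


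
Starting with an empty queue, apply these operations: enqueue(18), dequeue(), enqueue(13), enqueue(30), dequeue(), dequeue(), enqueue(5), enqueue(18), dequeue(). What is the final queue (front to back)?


enqueue(18) -> [18]
dequeue() returns 18 -> []
enqueue(13) -> [13]
enqueue(30) -> [13, 30]
dequeue() returns 13 -> [30]
dequeue() returns 30 -> []
enqueue(5) -> [5]
enqueue(18) -> [5, 18]
dequeue() returns 5 -> [18]
Final queue (front to back): [18]


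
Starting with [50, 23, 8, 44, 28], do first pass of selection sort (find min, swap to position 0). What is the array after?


After one pass: [8, 23, 50, 44, 28]


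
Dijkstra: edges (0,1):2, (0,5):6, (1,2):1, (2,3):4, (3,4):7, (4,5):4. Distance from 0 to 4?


Dijkstra from 0:
Distances: {0: 0, 1: 2, 2: 3, 3: 7, 4: 10, 5: 6}
Shortest distance to 4 = 10, path = [0, 5, 4]


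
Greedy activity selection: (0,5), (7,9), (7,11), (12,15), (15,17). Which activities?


Greedy: pick earliest-ending, then skip overlaps.
Selected (4 activities): [(0, 5), (7, 9), (12, 15), (15, 17)]


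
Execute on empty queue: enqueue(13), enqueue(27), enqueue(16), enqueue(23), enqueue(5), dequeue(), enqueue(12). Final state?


enqueue(13) -> [13]
enqueue(27) -> [13, 27]
enqueue(16) -> [13, 27, 16]
enqueue(23) -> [13, 27, 16, 23]
enqueue(5) -> [13, 27, 16, 23, 5]
dequeue() returns 13 -> [27, 16, 23, 5]
enqueue(12) -> [27, 16, 23, 5, 12]
Final queue (front to back): [27, 16, 23, 5, 12]


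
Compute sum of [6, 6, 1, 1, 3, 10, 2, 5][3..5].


Prefix sums: [0, 6, 12, 13, 14, 17, 27, 29, 34]
Sum[3..5] = prefix[6] - prefix[3] = 27 - 13 = 14


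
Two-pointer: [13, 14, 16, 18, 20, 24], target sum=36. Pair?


Two pointers: lo=0, hi=5
Found pair: (16, 20) summing to 36


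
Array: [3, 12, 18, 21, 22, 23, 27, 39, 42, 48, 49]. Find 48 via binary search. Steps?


Search for 48:
[0,10] mid=5 arr[5]=23
[6,10] mid=8 arr[8]=42
[9,10] mid=9 arr[9]=48
Total: 3 comparisons


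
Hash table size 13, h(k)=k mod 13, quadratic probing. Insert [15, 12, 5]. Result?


Insertions: 15->slot 2; 12->slot 12; 5->slot 5
Table: [None, None, 15, None, None, 5, None, None, None, None, None, None, 12]


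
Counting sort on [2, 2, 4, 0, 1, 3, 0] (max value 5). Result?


Count array: [2, 1, 2, 1, 1, 0]
Reconstruct: [0, 0, 1, 2, 2, 3, 4]


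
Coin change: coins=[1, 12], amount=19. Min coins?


dp[0]=0; dp[i]=1+min(dp[i-c] for c in coins)
...dp[14]=3, dp[15]=4, dp[16]=5, dp[17]=6, dp[18]=7, dp[19]=8
Minimum coins for 19 = 8


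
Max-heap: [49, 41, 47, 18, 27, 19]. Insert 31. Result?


Append 31: [49, 41, 47, 18, 27, 19, 31]
Bubble up: no swaps needed
Result: [49, 41, 47, 18, 27, 19, 31]


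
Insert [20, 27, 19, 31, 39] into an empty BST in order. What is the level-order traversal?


Root = 20; build tree by BST insertion.
Level-Order traversal: [20, 19, 27, 31, 39]


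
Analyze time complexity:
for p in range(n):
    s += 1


Per nesting level: O(n) = O(n)
Complexity: O(n)


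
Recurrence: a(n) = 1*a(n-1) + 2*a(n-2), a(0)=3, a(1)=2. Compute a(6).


Build bottom-up:
...a(4)=28, a(5)=52, a(6)=1*52+2*28=108


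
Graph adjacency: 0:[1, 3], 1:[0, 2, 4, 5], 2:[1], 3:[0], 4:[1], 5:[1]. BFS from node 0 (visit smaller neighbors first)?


BFS queue: start with [0]
Visit order: [0, 1, 3, 2, 4, 5]


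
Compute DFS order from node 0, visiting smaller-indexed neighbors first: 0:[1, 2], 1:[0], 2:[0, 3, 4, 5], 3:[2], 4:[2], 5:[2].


DFS stack-based: start with [0]
Visit order: [0, 1, 2, 3, 4, 5]


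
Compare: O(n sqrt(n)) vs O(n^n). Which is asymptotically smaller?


n^1.5 grows slower than n^n
O(n sqrt(n)) is asymptotically smaller; O(n^n) grows faster


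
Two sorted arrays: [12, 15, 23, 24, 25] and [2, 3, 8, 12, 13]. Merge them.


Compare heads, take smaller each step.
Merged: [2, 3, 8, 12, 12, 13, 15, 23, 24, 25]


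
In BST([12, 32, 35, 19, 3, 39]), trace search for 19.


BST root = 12
Search for 19: compare at each node
Path: [12, 32, 19]


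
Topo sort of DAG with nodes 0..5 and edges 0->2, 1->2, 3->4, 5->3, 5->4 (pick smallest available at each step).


Kahn's algorithm, process smallest node first
Order: [0, 1, 2, 5, 3, 4]


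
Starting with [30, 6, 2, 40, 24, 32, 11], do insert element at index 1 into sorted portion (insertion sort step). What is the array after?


After one pass: [6, 30, 2, 40, 24, 32, 11]


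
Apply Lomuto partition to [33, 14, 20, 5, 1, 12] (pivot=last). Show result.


Elements <= 12 go left of pivot.
Result: [5, 1, 12, 33, 14, 20], pivot at index 2


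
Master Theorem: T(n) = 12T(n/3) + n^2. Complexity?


a=12, b=3, c=2. log_3(12)=2.262 > c=2. Case 1: O(n^log_b(a)) = O(n^2.262)
Complexity: O(n^2.262)


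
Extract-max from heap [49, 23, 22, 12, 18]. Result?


Max = 49
Replace root with last, heapify down
Resulting heap: [23, 18, 22, 12]


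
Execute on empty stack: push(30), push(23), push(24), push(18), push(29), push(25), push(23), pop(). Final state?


push(30) -> [30]
push(23) -> [30, 23]
push(24) -> [30, 23, 24]
push(18) -> [30, 23, 24, 18]
push(29) -> [30, 23, 24, 18, 29]
push(25) -> [30, 23, 24, 18, 29, 25]
push(23) -> [30, 23, 24, 18, 29, 25, 23]
pop() returns 23 -> [30, 23, 24, 18, 29, 25]
Final stack (bottom to top): [30, 23, 24, 18, 29, 25]


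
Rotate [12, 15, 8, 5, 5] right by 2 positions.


Right rotate by 2: [5, 5, 12, 15, 8]


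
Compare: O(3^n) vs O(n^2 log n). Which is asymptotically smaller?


n^2 log n grows slower than exponential (base 3)
O(n^2 log n) is asymptotically smaller; O(3^n) grows faster


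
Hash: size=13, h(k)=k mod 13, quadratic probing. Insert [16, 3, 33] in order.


Insertions: 16->slot 3; 3->slot 4; 33->slot 7
Table: [None, None, None, 16, 3, None, None, 33, None, None, None, None, None]


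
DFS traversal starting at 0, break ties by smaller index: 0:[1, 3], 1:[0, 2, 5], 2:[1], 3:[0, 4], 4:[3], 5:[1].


DFS stack-based: start with [0]
Visit order: [0, 1, 2, 5, 3, 4]


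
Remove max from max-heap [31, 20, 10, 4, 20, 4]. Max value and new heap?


Max = 31
Replace root with last, heapify down
Resulting heap: [20, 20, 10, 4, 4]


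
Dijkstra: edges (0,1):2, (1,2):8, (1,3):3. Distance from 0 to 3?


Dijkstra from 0:
Distances: {0: 0, 1: 2, 2: 10, 3: 5}
Shortest distance to 3 = 5, path = [0, 1, 3]


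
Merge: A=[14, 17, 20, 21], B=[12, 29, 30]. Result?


Compare heads, take smaller each step.
Merged: [12, 14, 17, 20, 21, 29, 30]


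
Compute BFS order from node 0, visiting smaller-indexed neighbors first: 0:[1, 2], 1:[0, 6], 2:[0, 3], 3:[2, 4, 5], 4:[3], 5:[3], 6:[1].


BFS queue: start with [0]
Visit order: [0, 1, 2, 6, 3, 4, 5]


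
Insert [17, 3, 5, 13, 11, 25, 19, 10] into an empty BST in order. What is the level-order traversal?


Root = 17; build tree by BST insertion.
Level-Order traversal: [17, 3, 25, 5, 19, 13, 11, 10]


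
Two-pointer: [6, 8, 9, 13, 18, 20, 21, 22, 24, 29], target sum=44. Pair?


Two pointers: lo=0, hi=9
Found pair: (20, 24) summing to 44


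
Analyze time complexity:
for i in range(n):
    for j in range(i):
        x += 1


Per nesting level: O(n) * O(n) [triangular over i] = O(n^2)
Complexity: O(n^2)


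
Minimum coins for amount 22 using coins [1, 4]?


dp[0]=0; dp[i]=1+min(dp[i-c] for c in coins)
...dp[17]=5, dp[18]=6, dp[19]=7, dp[20]=5, dp[21]=6, dp[22]=7
Minimum coins for 22 = 7


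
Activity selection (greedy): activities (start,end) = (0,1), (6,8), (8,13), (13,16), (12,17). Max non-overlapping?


Greedy: pick earliest-ending, then skip overlaps.
Selected (4 activities): [(0, 1), (6, 8), (8, 13), (13, 16)]


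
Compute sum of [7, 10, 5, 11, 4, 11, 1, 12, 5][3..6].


Prefix sums: [0, 7, 17, 22, 33, 37, 48, 49, 61, 66]
Sum[3..6] = prefix[7] - prefix[3] = 49 - 22 = 27


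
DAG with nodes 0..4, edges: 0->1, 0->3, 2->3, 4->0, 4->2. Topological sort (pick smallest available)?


Kahn's algorithm, process smallest node first
Order: [4, 0, 1, 2, 3]


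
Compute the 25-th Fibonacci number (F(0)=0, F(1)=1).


F(n)=F(n-1)+F(n-2)
...F(23)=28657, F(24)=46368, F(25)=75025


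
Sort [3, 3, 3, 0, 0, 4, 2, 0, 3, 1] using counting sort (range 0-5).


Count array: [3, 1, 1, 4, 1, 0]
Reconstruct: [0, 0, 0, 1, 2, 3, 3, 3, 3, 4]


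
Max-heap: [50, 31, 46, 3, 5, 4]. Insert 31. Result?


Append 31: [50, 31, 46, 3, 5, 4, 31]
Bubble up: no swaps needed
Result: [50, 31, 46, 3, 5, 4, 31]


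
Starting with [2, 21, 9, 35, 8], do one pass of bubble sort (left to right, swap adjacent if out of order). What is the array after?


After one pass: [2, 9, 21, 8, 35]


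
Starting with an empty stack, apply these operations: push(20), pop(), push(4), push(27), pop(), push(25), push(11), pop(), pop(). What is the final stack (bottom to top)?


push(20) -> [20]
pop() returns 20 -> []
push(4) -> [4]
push(27) -> [4, 27]
pop() returns 27 -> [4]
push(25) -> [4, 25]
push(11) -> [4, 25, 11]
pop() returns 11 -> [4, 25]
pop() returns 25 -> [4]
Final stack (bottom to top): [4]


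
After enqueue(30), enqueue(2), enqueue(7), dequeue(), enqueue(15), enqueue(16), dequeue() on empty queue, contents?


enqueue(30) -> [30]
enqueue(2) -> [30, 2]
enqueue(7) -> [30, 2, 7]
dequeue() returns 30 -> [2, 7]
enqueue(15) -> [2, 7, 15]
enqueue(16) -> [2, 7, 15, 16]
dequeue() returns 2 -> [7, 15, 16]
Final queue (front to back): [7, 15, 16]


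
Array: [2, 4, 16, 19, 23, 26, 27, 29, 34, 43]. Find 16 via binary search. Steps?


Search for 16:
[0,9] mid=4 arr[4]=23
[0,3] mid=1 arr[1]=4
[2,3] mid=2 arr[2]=16
Total: 3 comparisons


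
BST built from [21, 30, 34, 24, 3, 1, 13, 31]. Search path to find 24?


BST root = 21
Search for 24: compare at each node
Path: [21, 30, 24]


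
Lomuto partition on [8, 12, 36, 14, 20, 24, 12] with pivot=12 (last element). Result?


Elements <= 12 go left of pivot.
Result: [8, 12, 12, 14, 20, 24, 36], pivot at index 2


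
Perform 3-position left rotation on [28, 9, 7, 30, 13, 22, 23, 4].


Left rotate by 3: [30, 13, 22, 23, 4, 28, 9, 7]


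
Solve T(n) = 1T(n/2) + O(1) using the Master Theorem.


a=1, b=2, c=0. log_2(1)=0 = c=0. Case 2: O(n^c log n) = O(log n)
Complexity: O(log n)


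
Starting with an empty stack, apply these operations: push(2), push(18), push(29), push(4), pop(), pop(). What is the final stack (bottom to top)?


push(2) -> [2]
push(18) -> [2, 18]
push(29) -> [2, 18, 29]
push(4) -> [2, 18, 29, 4]
pop() returns 4 -> [2, 18, 29]
pop() returns 29 -> [2, 18]
Final stack (bottom to top): [2, 18]


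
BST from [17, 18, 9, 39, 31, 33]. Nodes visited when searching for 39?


BST root = 17
Search for 39: compare at each node
Path: [17, 18, 39]


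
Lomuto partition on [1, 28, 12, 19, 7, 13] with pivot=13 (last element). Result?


Elements <= 13 go left of pivot.
Result: [1, 12, 7, 13, 28, 19], pivot at index 3


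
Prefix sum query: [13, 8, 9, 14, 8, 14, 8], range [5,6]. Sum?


Prefix sums: [0, 13, 21, 30, 44, 52, 66, 74]
Sum[5..6] = prefix[7] - prefix[5] = 74 - 52 = 22


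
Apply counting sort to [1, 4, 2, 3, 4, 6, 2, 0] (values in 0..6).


Count array: [1, 1, 2, 1, 2, 0, 1]
Reconstruct: [0, 1, 2, 2, 3, 4, 4, 6]


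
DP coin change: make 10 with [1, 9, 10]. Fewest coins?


dp[0]=0; dp[i]=1+min(dp[i-c] for c in coins)
...dp[5]=5, dp[6]=6, dp[7]=7, dp[8]=8, dp[9]=1, dp[10]=1
Minimum coins for 10 = 1


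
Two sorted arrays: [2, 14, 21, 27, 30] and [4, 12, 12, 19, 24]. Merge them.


Compare heads, take smaller each step.
Merged: [2, 4, 12, 12, 14, 19, 21, 24, 27, 30]


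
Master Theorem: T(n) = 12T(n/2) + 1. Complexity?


a=12, b=2, c=0. log_2(12)=3.585 > c=0. Case 1: O(n^log_b(a)) = O(n^3.585)
Complexity: O(n^3.585)


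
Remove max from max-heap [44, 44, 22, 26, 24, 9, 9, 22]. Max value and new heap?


Max = 44
Replace root with last, heapify down
Resulting heap: [44, 26, 22, 22, 24, 9, 9]


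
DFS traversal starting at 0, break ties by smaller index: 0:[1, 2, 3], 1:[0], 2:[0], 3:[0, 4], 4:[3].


DFS stack-based: start with [0]
Visit order: [0, 1, 2, 3, 4]


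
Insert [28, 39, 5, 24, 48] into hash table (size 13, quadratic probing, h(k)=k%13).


Insertions: 28->slot 2; 39->slot 0; 5->slot 5; 24->slot 11; 48->slot 9
Table: [39, None, 28, None, None, 5, None, None, None, 48, None, 24, None]


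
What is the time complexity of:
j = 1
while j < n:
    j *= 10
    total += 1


Per nesting level: O(log n) = O(log n)
Complexity: O(log n)


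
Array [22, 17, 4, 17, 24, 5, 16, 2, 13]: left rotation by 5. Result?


Left rotate by 5: [5, 16, 2, 13, 22, 17, 4, 17, 24]


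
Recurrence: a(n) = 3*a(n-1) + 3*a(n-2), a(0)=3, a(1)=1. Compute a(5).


Build bottom-up:
...a(3)=39, a(4)=153, a(5)=3*153+3*39=576


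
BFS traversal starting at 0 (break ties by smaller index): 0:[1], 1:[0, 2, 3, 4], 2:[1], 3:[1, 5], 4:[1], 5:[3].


BFS queue: start with [0]
Visit order: [0, 1, 2, 3, 4, 5]


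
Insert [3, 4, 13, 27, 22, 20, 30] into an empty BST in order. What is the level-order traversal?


Root = 3; build tree by BST insertion.
Level-Order traversal: [3, 4, 13, 27, 22, 30, 20]


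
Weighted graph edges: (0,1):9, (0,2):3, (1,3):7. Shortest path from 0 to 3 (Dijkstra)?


Dijkstra from 0:
Distances: {0: 0, 1: 9, 2: 3, 3: 16}
Shortest distance to 3 = 16, path = [0, 1, 3]


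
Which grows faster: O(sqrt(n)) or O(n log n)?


sublinear grows slower than linearithmic
O(sqrt(n)) is asymptotically smaller; O(n log n) grows faster


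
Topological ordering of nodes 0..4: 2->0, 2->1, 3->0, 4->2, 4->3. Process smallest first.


Kahn's algorithm, process smallest node first
Order: [4, 2, 1, 3, 0]


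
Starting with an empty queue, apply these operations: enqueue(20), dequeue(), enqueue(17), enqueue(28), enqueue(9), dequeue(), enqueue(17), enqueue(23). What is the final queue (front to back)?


enqueue(20) -> [20]
dequeue() returns 20 -> []
enqueue(17) -> [17]
enqueue(28) -> [17, 28]
enqueue(9) -> [17, 28, 9]
dequeue() returns 17 -> [28, 9]
enqueue(17) -> [28, 9, 17]
enqueue(23) -> [28, 9, 17, 23]
Final queue (front to back): [28, 9, 17, 23]


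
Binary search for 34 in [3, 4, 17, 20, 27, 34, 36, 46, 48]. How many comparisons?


Search for 34:
[0,8] mid=4 arr[4]=27
[5,8] mid=6 arr[6]=36
[5,5] mid=5 arr[5]=34
Total: 3 comparisons


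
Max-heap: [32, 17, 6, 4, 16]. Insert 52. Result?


Append 52: [32, 17, 6, 4, 16, 52]
Bubble up: swap idx 5(52) with idx 2(6); swap idx 2(52) with idx 0(32)
Result: [52, 17, 32, 4, 16, 6]


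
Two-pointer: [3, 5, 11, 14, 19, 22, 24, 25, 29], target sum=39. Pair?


Two pointers: lo=0, hi=8
Found pair: (14, 25) summing to 39


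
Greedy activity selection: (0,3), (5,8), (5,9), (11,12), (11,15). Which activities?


Greedy: pick earliest-ending, then skip overlaps.
Selected (3 activities): [(0, 3), (5, 8), (11, 12)]


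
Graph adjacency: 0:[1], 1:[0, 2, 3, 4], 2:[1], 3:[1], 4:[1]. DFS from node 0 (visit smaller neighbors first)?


DFS stack-based: start with [0]
Visit order: [0, 1, 2, 3, 4]


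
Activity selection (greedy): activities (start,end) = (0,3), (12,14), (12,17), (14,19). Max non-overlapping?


Greedy: pick earliest-ending, then skip overlaps.
Selected (3 activities): [(0, 3), (12, 14), (14, 19)]


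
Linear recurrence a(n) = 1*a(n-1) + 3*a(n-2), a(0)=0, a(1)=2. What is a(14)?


Build bottom-up:
...a(12)=12320, a(13)=28418, a(14)=1*28418+3*12320=65378


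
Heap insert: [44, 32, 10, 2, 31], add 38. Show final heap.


Append 38: [44, 32, 10, 2, 31, 38]
Bubble up: swap idx 5(38) with idx 2(10)
Result: [44, 32, 38, 2, 31, 10]


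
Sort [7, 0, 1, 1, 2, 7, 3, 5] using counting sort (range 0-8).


Count array: [1, 2, 1, 1, 0, 1, 0, 2, 0]
Reconstruct: [0, 1, 1, 2, 3, 5, 7, 7]


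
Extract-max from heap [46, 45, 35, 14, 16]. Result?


Max = 46
Replace root with last, heapify down
Resulting heap: [45, 16, 35, 14]


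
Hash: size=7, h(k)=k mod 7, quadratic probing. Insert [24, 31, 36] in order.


Insertions: 24->slot 3; 31->slot 4; 36->slot 1
Table: [None, 36, None, 24, 31, None, None]


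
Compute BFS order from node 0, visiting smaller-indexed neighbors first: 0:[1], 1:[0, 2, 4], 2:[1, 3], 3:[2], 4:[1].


BFS queue: start with [0]
Visit order: [0, 1, 2, 4, 3]


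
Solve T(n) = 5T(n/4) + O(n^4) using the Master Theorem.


a=5, b=4, c=4. log_4(5)=1.161 < c=4. Case 3: O(n^c) = O(n^4)
Complexity: O(n^4)


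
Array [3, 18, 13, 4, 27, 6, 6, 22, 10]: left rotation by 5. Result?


Left rotate by 5: [6, 6, 22, 10, 3, 18, 13, 4, 27]


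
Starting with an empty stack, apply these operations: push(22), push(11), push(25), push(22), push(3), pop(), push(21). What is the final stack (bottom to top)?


push(22) -> [22]
push(11) -> [22, 11]
push(25) -> [22, 11, 25]
push(22) -> [22, 11, 25, 22]
push(3) -> [22, 11, 25, 22, 3]
pop() returns 3 -> [22, 11, 25, 22]
push(21) -> [22, 11, 25, 22, 21]
Final stack (bottom to top): [22, 11, 25, 22, 21]


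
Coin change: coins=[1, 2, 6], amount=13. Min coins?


dp[0]=0; dp[i]=1+min(dp[i-c] for c in coins)
...dp[8]=2, dp[9]=3, dp[10]=3, dp[11]=4, dp[12]=2, dp[13]=3
Minimum coins for 13 = 3


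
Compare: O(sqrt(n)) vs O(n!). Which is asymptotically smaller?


sublinear grows slower than factorial
O(sqrt(n)) is asymptotically smaller; O(n!) grows faster


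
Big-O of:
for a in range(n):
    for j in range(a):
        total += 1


Per nesting level: O(n) * O(n) [triangular over a] = O(n^2)
Complexity: O(n^2)


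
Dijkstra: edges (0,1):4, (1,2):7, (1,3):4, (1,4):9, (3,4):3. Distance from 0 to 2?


Dijkstra from 0:
Distances: {0: 0, 1: 4, 2: 11, 3: 8, 4: 11}
Shortest distance to 2 = 11, path = [0, 1, 2]


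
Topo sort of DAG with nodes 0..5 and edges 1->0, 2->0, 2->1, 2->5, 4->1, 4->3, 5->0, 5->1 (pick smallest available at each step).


Kahn's algorithm, process smallest node first
Order: [2, 4, 3, 5, 1, 0]


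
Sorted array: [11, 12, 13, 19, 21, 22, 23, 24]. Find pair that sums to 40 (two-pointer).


Two pointers: lo=0, hi=7
Found pair: (19, 21) summing to 40


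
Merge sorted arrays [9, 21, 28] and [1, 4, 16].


Compare heads, take smaller each step.
Merged: [1, 4, 9, 16, 21, 28]


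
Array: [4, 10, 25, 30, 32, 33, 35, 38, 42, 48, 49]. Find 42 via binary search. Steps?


Search for 42:
[0,10] mid=5 arr[5]=33
[6,10] mid=8 arr[8]=42
Total: 2 comparisons


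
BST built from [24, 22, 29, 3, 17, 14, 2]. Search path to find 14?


BST root = 24
Search for 14: compare at each node
Path: [24, 22, 3, 17, 14]


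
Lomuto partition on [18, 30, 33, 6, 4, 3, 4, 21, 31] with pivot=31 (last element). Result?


Elements <= 31 go left of pivot.
Result: [18, 30, 6, 4, 3, 4, 21, 31, 33], pivot at index 7


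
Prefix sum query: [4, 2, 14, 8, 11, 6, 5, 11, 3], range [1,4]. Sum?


Prefix sums: [0, 4, 6, 20, 28, 39, 45, 50, 61, 64]
Sum[1..4] = prefix[5] - prefix[1] = 39 - 4 = 35


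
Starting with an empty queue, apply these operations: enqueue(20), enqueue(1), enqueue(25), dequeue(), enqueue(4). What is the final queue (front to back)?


enqueue(20) -> [20]
enqueue(1) -> [20, 1]
enqueue(25) -> [20, 1, 25]
dequeue() returns 20 -> [1, 25]
enqueue(4) -> [1, 25, 4]
Final queue (front to back): [1, 25, 4]


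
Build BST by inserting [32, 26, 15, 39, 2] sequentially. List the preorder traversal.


Root = 32; build tree by BST insertion.
Preorder traversal: [32, 26, 15, 2, 39]


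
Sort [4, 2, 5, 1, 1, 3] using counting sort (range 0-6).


Count array: [0, 2, 1, 1, 1, 1, 0]
Reconstruct: [1, 1, 2, 3, 4, 5]


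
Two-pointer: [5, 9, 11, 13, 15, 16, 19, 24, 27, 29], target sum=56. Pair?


Two pointers: lo=0, hi=9
Found pair: (27, 29) summing to 56


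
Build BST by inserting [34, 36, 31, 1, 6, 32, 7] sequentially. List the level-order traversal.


Root = 34; build tree by BST insertion.
Level-Order traversal: [34, 31, 36, 1, 32, 6, 7]


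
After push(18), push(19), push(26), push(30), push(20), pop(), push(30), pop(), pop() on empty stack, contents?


push(18) -> [18]
push(19) -> [18, 19]
push(26) -> [18, 19, 26]
push(30) -> [18, 19, 26, 30]
push(20) -> [18, 19, 26, 30, 20]
pop() returns 20 -> [18, 19, 26, 30]
push(30) -> [18, 19, 26, 30, 30]
pop() returns 30 -> [18, 19, 26, 30]
pop() returns 30 -> [18, 19, 26]
Final stack (bottom to top): [18, 19, 26]


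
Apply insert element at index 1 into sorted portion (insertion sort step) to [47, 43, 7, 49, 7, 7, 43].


After one pass: [43, 47, 7, 49, 7, 7, 43]


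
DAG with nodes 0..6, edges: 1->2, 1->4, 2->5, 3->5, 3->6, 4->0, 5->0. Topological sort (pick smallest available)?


Kahn's algorithm, process smallest node first
Order: [1, 2, 3, 4, 5, 0, 6]


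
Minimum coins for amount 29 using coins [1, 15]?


dp[0]=0; dp[i]=1+min(dp[i-c] for c in coins)
...dp[24]=10, dp[25]=11, dp[26]=12, dp[27]=13, dp[28]=14, dp[29]=15
Minimum coins for 29 = 15


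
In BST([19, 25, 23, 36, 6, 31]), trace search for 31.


BST root = 19
Search for 31: compare at each node
Path: [19, 25, 36, 31]


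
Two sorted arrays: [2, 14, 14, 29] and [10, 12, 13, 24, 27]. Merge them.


Compare heads, take smaller each step.
Merged: [2, 10, 12, 13, 14, 14, 24, 27, 29]


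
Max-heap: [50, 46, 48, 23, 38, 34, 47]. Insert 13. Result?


Append 13: [50, 46, 48, 23, 38, 34, 47, 13]
Bubble up: no swaps needed
Result: [50, 46, 48, 23, 38, 34, 47, 13]


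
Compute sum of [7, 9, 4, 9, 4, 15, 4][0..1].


Prefix sums: [0, 7, 16, 20, 29, 33, 48, 52]
Sum[0..1] = prefix[2] - prefix[0] = 16 - 0 = 16


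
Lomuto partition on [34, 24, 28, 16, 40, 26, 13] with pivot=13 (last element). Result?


Elements <= 13 go left of pivot.
Result: [13, 24, 28, 16, 40, 26, 34], pivot at index 0


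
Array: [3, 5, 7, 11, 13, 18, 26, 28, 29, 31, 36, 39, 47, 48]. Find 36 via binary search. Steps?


Search for 36:
[0,13] mid=6 arr[6]=26
[7,13] mid=10 arr[10]=36
Total: 2 comparisons


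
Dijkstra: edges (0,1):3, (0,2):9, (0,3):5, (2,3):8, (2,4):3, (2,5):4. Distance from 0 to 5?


Dijkstra from 0:
Distances: {0: 0, 1: 3, 2: 9, 3: 5, 4: 12, 5: 13}
Shortest distance to 5 = 13, path = [0, 2, 5]


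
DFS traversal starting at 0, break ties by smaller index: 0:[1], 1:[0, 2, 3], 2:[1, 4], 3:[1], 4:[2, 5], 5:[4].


DFS stack-based: start with [0]
Visit order: [0, 1, 2, 4, 5, 3]


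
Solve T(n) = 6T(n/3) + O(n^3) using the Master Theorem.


a=6, b=3, c=3. log_3(6)=1.631 < c=3. Case 3: O(n^c) = O(n^3)
Complexity: O(n^3)


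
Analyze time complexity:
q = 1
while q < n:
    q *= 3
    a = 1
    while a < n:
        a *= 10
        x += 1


Per nesting level: O(log n) * O(log n) = O((log n)^2)
Complexity: O((log n)^2)


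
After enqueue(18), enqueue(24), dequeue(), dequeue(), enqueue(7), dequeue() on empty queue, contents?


enqueue(18) -> [18]
enqueue(24) -> [18, 24]
dequeue() returns 18 -> [24]
dequeue() returns 24 -> []
enqueue(7) -> [7]
dequeue() returns 7 -> []
Final queue (front to back): []


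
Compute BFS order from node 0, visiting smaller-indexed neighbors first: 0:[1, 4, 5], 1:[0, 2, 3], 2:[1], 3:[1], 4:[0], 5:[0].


BFS queue: start with [0]
Visit order: [0, 1, 4, 5, 2, 3]
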